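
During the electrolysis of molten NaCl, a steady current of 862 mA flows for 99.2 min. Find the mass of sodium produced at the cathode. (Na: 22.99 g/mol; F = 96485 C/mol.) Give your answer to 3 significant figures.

1.22 g

Charge passed = 0.862 × 5952 = 5131 C
n(e⁻) = Q/F = 5131/96485 = 0.05318 mol
Na⁺ + e⁻ → Na, so n(Na) = 0.05318 mol
m = 0.05318 × 22.99 = 1.22 g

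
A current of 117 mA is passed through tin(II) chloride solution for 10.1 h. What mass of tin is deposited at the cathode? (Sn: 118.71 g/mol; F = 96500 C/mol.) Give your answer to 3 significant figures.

Q = It = 0.117 × 36360 = 4254 C
Moles of electrons = 4254 / 96500 = 0.04408 mol
Sn²⁺ + 2e⁻ → Sn, so n(Sn) = 0.04408 / 2 = 0.02204 mol
m = 0.02204 × 118.71 = 2.62 g

2.62 g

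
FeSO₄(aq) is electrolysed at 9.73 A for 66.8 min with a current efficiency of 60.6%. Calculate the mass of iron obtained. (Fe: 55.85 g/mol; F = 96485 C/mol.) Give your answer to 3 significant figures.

Q = 9.73 × 4008 = 39000 C
n(e⁻) = 39000 / 96485 = 0.4042 mol
Fe²⁺ + 2e⁻ → Fe, so theoretical m(Fe) = 0.2021 × 55.85 = 11.29 g
Actual mass = 60.6% × 11.29 = 6.84 g

6.84 g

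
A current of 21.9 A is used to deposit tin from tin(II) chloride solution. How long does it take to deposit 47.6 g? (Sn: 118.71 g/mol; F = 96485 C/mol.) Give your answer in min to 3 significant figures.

n(Sn) = 47.6 / 118.71 = 0.4010 mol
Sn²⁺ + 2e⁻ → Sn, so n(e⁻) = 2 × 0.4010 = 0.8020 mol
Q = 0.8020 × 96485 = 77380 C
t = Q / I = 77380 / 21.9 = 3533 s = 58.9 min

58.9 min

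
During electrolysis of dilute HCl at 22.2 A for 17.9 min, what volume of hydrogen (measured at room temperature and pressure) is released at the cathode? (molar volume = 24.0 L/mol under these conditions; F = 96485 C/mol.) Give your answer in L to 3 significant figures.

2.97 L

Charge passed = 22.2 × 1074 = 23840 C
n(e⁻) = Q/F = 23840/96485 = 0.2471 mol
2H⁺ + 2e⁻ → H₂, so n(H₂) = 0.2471 / 2 = 0.1236 mol
V = 0.1236 × 24.0 = 2.966 L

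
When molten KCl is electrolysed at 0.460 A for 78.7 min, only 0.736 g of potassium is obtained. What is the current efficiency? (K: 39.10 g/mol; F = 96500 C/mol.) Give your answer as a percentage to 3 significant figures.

Q = 0.460 × 4722 = 2172 C
n(e⁻) = 2172 / 96500 = 0.02251 mol
K⁺ + e⁻ → K, so theoretical n(K) = 0.02251 mol → 0.8801 g
Efficiency = 0.736 / 0.8801 = 0.8363 = 83.6%

83.6%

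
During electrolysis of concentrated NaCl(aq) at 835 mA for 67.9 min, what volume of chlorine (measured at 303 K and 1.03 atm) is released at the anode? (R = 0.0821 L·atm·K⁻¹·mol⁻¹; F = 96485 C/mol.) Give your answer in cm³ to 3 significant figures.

426 cm³

Q = It = 0.835 × 4074 = 3402 C
n(e⁻) = 3402 / 96485 = 0.03526 mol
2Cl⁻ → Cl₂ + 2e⁻, so n(Cl₂) = 0.03526 / 2 = 0.01763 mol
V = nRT/P = 0.01763 × 0.0821 × 303 / 1.03 = 0.4258 L
= 426 cm³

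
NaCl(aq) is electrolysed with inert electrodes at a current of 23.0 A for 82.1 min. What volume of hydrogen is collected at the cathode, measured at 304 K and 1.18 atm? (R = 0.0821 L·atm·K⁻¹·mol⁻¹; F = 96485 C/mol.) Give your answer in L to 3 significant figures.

Q = It = 23.0 × 4926 = 1.133×10^5 C
Moles of electrons = 1.133×10^5 / 96485 = 1.174 mol
2H⁺ + 2e⁻ → H₂, so n(H₂) = 1.174 / 2 = 0.5870 mol
V = nRT/P = 0.5870 × 0.0821 × 304 / 1.18 = 12.42 L

12.4 L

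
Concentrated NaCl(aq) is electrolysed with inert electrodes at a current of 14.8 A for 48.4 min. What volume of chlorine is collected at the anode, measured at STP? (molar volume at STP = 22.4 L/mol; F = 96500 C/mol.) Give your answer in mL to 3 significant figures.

Charge passed = 14.8 × 2904 = 42980 C
n(e⁻) = Q/F = 42980/96500 = 0.4454 mol
2Cl⁻ → Cl₂ + 2e⁻, so n(Cl₂) = 0.4454 / 2 = 0.2227 mol
V = 0.2227 × 22.4 = 4.988 L
= 4990 mL

4990 mL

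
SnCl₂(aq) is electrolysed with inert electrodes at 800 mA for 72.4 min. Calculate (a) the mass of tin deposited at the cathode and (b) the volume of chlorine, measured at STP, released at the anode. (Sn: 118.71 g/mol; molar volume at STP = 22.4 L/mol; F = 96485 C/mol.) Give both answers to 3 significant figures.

2.14 g Sn; 0.403 L Cl₂

Q = 0.800 × 4344 = 3475 C; n(e⁻) = 3475 / 96485 = 0.03602 mol
Cathode: Sn²⁺ + 2e⁻ → Sn → n(Sn) = 0.03602/2 = 0.01801 mol → 2.14 g
Anode: 2Cl⁻ → Cl₂ + 2e⁻ → n(Cl₂) = 0.03602/2 = 0.01801 mol → 0.403 L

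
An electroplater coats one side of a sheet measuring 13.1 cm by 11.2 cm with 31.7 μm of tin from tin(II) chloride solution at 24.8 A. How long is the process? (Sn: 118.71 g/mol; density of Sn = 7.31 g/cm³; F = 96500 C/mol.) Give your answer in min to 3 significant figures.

3.71 min

Plated area = 13.1 × 11.2 = 146.7 cm²
Volume = 146.7 × 31.7×10⁻⁴ cm = 0.4650 cm³
m(Sn) = 0.4650 × 7.31 = 3.399 g
n(Sn) = 3.399 / 118.71 = 0.02863 mol; n(e⁻) = 2 × 0.02863 = 0.05726 mol
Q = 0.05726 × 96500 = 5526 C
t = 5526 / 24.8 = 222.8 s = 3.71 min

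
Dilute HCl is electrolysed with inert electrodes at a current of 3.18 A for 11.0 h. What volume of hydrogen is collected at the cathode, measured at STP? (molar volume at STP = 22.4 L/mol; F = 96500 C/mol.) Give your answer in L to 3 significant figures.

14.6 L

Q = It = 3.18 × 39600 = 1.259×10^5 C
n(e⁻) = Q/F = 1.259×10^5/96500 = 1.305 mol
2H⁺ + 2e⁻ → H₂, so n(H₂) = 1.305 / 2 = 0.6525 mol
V = 0.6525 × 22.4 = 14.62 L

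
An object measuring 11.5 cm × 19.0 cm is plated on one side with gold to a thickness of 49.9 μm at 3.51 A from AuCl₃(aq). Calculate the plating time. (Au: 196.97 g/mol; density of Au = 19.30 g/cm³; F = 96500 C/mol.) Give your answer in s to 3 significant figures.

Plated area = 11.5 × 19.0 = 218.5 cm²
Volume = 218.5 × 49.9×10⁻⁴ cm = 1.090 cm³
m(Au) = 1.090 × 19.30 = 21.04 g
n(Au) = 21.04 / 196.97 = 0.1068 mol; n(e⁻) = 3 × 0.1068 = 0.3204 mol
Q = 0.3204 × 96500 = 30920 C
t = 30920 / 3.51 = 8809 s

8810 s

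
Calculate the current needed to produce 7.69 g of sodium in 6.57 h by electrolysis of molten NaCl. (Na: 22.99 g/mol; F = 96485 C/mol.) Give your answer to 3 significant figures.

n(Na) = 7.69 / 22.99 = 0.3345 mol
Na⁺ + e⁻ → Na, so n(e⁻) = 0.3345 mol
Q = 0.3345 × 96485 = 32270 C
I = Q / t = 32270 / 23652 s = 1.36 A

1.36 A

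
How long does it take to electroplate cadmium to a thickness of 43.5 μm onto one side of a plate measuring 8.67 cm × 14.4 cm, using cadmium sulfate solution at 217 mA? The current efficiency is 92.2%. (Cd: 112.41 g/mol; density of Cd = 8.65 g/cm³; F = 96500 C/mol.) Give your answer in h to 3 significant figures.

11.2 h

Plated area = 8.67 × 14.4 = 124.8 cm²
Volume = 124.8 × 43.5×10⁻⁴ cm = 0.5429 cm³
m(Cd) = 0.5429 × 8.65 = 4.696 g
n(Cd) = 4.696 / 112.41 = 0.04178 mol; n(e⁻) = 2 × 0.04178 = 0.08356 mol
Q = 0.08356 × 96500 / 0.922 = 8746 C
t = 8746 / 0.217 = 40300 s = 11.2 h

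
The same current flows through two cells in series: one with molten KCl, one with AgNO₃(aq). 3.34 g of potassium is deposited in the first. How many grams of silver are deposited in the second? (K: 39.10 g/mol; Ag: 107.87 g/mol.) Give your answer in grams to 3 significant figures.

n(K) = 3.34 / 39.10 = 0.08542 mol
K⁺ + e⁻ → K, so n(e⁻) = 0.08542 mol
Same current for the same time ⇒ same n(e⁻) = 0.08542 mol in both cells.
Ag⁺ + e⁻ → Ag, so n(Ag) = 0.08542 mol
m(Ag) = 0.08542 × 107.87 = 9.21 g

9.21 g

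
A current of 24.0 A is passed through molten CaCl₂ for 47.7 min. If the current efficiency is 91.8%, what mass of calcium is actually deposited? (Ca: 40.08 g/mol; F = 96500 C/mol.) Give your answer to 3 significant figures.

Q = 24.0 × 2862 = 68690 C
n(e⁻) = 68690 / 96500 = 0.7118 mol
Ca²⁺ + 2e⁻ → Ca, so theoretical m(Ca) = 0.3559 × 40.08 = 14.26 g
Actual mass = 91.8% × 14.26 = 13.1 g

13.1 g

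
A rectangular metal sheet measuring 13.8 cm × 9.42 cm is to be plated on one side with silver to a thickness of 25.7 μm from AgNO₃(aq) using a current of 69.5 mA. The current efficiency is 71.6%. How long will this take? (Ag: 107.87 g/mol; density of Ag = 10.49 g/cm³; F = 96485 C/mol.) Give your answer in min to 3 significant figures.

Plated area = 13.8 × 9.42 = 130.0 cm²
Volume = 130.0 × 25.7×10⁻⁴ cm = 0.3341 cm³
m(Ag) = 0.3341 × 10.49 = 3.505 g
n(Ag) = 3.505 / 107.87 = 0.03249 mol; n(e⁻) = 0.03249 mol
Q = 0.03249 × 96485 / 0.716 = 4378 C
t = 4378 / 0.0695 = 62990 s = 1050 min

1050 min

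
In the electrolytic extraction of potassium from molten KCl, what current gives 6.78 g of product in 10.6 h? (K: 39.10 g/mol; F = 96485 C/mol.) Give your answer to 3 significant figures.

n(K) = 6.78 / 39.10 = 0.1734 mol
K⁺ + e⁻ → K, so n(e⁻) = 0.1734 mol
Q = 0.1734 × 96485 = 16730 C
I = Q / t = 16730 / 38160 s = 0.438 A

0.438 A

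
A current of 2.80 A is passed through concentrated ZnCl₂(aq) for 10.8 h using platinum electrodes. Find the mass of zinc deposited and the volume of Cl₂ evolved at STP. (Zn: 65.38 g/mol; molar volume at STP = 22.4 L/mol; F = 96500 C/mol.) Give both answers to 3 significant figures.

Q = 2.80 × 38880 = 1.089×10^5 C; n(e⁻) = 1.089×10^5 / 96500 = 1.128 mol
Cathode: Zn²⁺ + 2e⁻ → Zn → n(Zn) = 1.128/2 = 0.5640 mol → 36.9 g
Anode: 2Cl⁻ → Cl₂ + 2e⁻ → n(Cl₂) = 1.128/2 = 0.5640 mol → 12.6 L

36.9 g Zn; 12.6 L Cl₂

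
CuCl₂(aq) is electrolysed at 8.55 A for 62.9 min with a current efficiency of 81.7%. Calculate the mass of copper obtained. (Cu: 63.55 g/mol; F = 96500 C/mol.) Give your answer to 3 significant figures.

8.68 g

Q = 8.55 × 3774 = 32270 C
n(e⁻) = 32270 / 96500 = 0.3344 mol
Cu²⁺ + 2e⁻ → Cu, so theoretical m(Cu) = 0.1672 × 63.55 = 10.63 g
Actual mass = 81.7% × 10.63 = 8.68 g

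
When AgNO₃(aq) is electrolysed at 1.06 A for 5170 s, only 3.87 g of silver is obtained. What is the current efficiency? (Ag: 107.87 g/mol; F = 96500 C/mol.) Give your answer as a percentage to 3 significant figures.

Q = 1.06 × 5170 = 5480 C
n(e⁻) = 5480 / 96500 = 0.05679 mol
Ag⁺ + e⁻ → Ag, so theoretical n(Ag) = 0.05679 mol → 6.126 g
Efficiency = 3.87 / 6.126 = 0.6317 = 63.2%

63.2%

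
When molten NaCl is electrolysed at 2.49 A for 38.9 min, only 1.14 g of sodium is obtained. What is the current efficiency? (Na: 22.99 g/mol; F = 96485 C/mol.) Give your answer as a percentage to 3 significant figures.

82.3%

Q = 2.49 × 2334 = 5812 C
n(e⁻) = 5812 / 96485 = 0.06024 mol
Na⁺ + e⁻ → Na, so theoretical n(Na) = 0.06024 mol → 1.385 g
Efficiency = 1.14 / 1.385 = 0.8231 = 82.3%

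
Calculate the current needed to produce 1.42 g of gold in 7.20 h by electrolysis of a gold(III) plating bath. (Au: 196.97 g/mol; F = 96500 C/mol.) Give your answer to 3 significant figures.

n(Au) = 1.42 / 196.97 = 0.007209 mol
Au³⁺ + 3e⁻ → Au, so n(e⁻) = 3 × 0.007209 = 0.02163 mol
Q = 0.02163 × 96500 = 2087 C
I = Q / t = 2087 / 25920 s = 0.0805 A

0.0805 A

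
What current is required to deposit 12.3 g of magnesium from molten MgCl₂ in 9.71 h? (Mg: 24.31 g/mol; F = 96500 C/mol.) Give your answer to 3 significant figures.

2.79 A

n(Mg) = 12.3 / 24.31 = 0.5060 mol
Mg²⁺ + 2e⁻ → Mg, so n(e⁻) = 2 × 0.5060 = 1.012 mol
Q = 1.012 × 96500 = 97660 C
I = Q / t = 97660 / 34956 s = 2.79 A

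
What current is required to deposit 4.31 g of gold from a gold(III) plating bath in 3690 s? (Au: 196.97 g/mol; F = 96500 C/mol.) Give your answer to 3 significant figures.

n(Au) = 4.31 / 196.97 = 0.02188 mol
Au³⁺ + 3e⁻ → Au, so n(e⁻) = 3 × 0.02188 = 0.06564 mol
Q = 0.06564 × 96500 = 6334 C
I = Q / t = 6334 / 3690 s = 1.72 A

1.72 A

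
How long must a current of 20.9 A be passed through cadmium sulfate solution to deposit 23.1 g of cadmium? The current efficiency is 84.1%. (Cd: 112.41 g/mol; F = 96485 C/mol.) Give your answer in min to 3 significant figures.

37.6 min

n(Cd) = 23.1 / 112.41 = 0.2055 mol
Cd²⁺ + 2e⁻ → Cd, so n(e⁻) = 2 × 0.2055 = 0.4110 mol
Q = 0.4110 × 96485 / 0.841 = 47150 C
t = Q / I = 47150 / 20.9 = 2256 s = 37.6 min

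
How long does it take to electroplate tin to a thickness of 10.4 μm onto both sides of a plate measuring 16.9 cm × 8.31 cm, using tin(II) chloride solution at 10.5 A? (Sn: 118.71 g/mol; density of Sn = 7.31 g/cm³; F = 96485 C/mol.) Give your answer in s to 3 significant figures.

Plated area = 2 × 16.9 × 8.31 = 280.9 cm²
Volume = 280.9 × 10.4×10⁻⁴ cm = 0.2921 cm³
m(Sn) = 0.2921 × 7.31 = 2.135 g
n(Sn) = 2.135 / 118.71 = 0.01799 mol; n(e⁻) = 2 × 0.01799 = 0.03598 mol
Q = 0.03598 × 96485 = 3472 C
t = 3472 / 10.5 = 330.7 s

331 s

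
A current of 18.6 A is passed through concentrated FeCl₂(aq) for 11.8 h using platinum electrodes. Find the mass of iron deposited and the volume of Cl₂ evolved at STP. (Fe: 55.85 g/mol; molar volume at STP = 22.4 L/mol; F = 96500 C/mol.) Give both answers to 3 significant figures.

229 g Fe; 91.7 L Cl₂

Q = 18.6 × 42480 = 7.901×10^5 C; n(e⁻) = 7.901×10^5 / 96500 = 8.188 mol
Cathode: Fe²⁺ + 2e⁻ → Fe → n(Fe) = 8.188/2 = 4.094 mol → 229 g
Anode: 2Cl⁻ → Cl₂ + 2e⁻ → n(Cl₂) = 8.188/2 = 4.094 mol → 91.7 L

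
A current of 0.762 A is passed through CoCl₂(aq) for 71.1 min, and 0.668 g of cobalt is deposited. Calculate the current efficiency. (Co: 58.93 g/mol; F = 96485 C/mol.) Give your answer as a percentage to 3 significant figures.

Q = 0.762 × 4266 = 3251 C
n(e⁻) = 3251 / 96485 = 0.03369 mol
Co²⁺ + 2e⁻ → Co, so theoretical n(Co) = 0.01685 mol → 0.9930 g
Efficiency = 0.668 / 0.9930 = 0.6727 = 67.3%

67.3%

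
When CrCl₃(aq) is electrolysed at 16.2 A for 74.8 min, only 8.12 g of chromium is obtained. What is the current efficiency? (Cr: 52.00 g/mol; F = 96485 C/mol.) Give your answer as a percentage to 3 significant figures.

Q = 16.2 × 4488 = 72710 C
n(e⁻) = 72710 / 96485 = 0.7536 mol
Cr³⁺ + 3e⁻ → Cr, so theoretical n(Cr) = 0.2512 mol → 13.06 g
Efficiency = 8.12 / 13.06 = 0.6217 = 62.2%

62.2%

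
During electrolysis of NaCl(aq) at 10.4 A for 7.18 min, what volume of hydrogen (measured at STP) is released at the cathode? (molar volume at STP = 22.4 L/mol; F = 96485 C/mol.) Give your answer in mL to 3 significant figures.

Charge passed = 10.4 × 430.8 = 4480 C
n(e⁻) = 4480 / 96485 = 0.04643 mol
2H⁺ + 2e⁻ → H₂, so n(H₂) = 0.04643 / 2 = 0.02322 mol
V = 0.02322 × 22.4 = 0.5201 L
= 520 mL

520 mL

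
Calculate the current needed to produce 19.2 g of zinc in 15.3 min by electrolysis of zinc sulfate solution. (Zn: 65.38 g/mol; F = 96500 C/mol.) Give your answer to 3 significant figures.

n(Zn) = 19.2 / 65.38 = 0.2937 mol
Zn²⁺ + 2e⁻ → Zn, so n(e⁻) = 2 × 0.2937 = 0.5874 mol
Q = 0.5874 × 96500 = 56680 C
I = Q / t = 56680 / 918 s = 61.7 A

61.7 A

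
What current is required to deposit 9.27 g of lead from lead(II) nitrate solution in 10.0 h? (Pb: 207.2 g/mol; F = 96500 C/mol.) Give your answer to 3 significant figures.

0.240 A

n(Pb) = 9.27 / 207.2 = 0.04474 mol
Pb²⁺ + 2e⁻ → Pb, so n(e⁻) = 2 × 0.04474 = 0.08948 mol
Q = 0.08948 × 96500 = 8635 C
I = Q / t = 8635 / 36000 s = 0.240 A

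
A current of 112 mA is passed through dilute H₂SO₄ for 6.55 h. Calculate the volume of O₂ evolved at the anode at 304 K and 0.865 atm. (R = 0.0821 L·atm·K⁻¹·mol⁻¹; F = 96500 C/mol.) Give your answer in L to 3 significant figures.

Q = 0.112 A × 23580 s = 2641 C
Moles of electrons = 2641 / 96500 = 0.02737 mol
2H₂O → O₂ + 4H⁺ + 4e⁻, so n(O₂) = 0.02737 / 4 = 0.006843 mol
V = nRT/P = 0.006843 × 0.0821 × 304 / 0.865 = 0.1974 L

0.197 L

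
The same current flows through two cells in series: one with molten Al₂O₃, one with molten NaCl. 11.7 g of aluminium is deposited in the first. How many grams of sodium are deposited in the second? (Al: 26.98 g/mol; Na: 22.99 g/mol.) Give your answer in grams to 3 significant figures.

29.9 g

n(Al) = 11.7 / 26.98 = 0.4337 mol
Al³⁺ + 3e⁻ → Al, so n(e⁻) = 3 × 0.4337 = 1.301 mol
In series, the same 1.301 mol of electrons flows through the second cell.
Na⁺ + e⁻ → Na, so n(Na) = 1.301 mol
m(Na) = 1.301 × 22.99 = 29.9 g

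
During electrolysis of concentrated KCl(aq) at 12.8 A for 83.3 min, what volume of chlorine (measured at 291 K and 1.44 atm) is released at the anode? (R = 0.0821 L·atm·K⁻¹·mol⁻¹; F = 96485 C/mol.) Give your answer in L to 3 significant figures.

5.50 L

Q = It = 12.8 × 4998 = 63970 C
n(e⁻) = 63970 / 96485 = 0.6630 mol
2Cl⁻ → Cl₂ + 2e⁻, so n(Cl₂) = 0.6630 / 2 = 0.3315 mol
V = nRT/P = 0.3315 × 0.0821 × 291 / 1.44 = 5.500 L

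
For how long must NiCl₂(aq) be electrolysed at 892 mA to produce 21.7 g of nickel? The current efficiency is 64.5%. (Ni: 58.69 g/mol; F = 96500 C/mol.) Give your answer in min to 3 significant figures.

2070 min

n(Ni) = 21.7 / 58.69 = 0.3697 mol
Ni²⁺ + 2e⁻ → Ni, so n(e⁻) = 2 × 0.3697 = 0.7394 mol
Q = 0.7394 × 96500 / 0.645 = 1.106×10^5 C
t = Q / I = 1.106×10^5 / 0.892 = 1.240×10^5 s = 2070 min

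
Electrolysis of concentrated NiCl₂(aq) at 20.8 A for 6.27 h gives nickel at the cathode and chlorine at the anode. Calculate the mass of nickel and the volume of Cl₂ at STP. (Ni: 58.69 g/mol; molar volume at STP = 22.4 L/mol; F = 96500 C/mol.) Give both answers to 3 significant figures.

Q = 20.8 × 22572 = 4.695×10^5 C; n(e⁻) = 4.695×10^5 / 96500 = 4.865 mol
Cathode: Ni²⁺ + 2e⁻ → Ni → n(Ni) = 4.865/2 = 2.433 mol → 143 g
Anode: 2Cl⁻ → Cl₂ + 2e⁻ → n(Cl₂) = 4.865/2 = 2.433 mol → 54.5 L

143 g Ni; 54.5 L Cl₂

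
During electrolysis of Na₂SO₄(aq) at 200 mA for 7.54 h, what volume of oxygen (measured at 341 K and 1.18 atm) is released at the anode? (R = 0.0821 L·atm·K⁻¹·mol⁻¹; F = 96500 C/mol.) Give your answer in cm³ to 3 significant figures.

Charge passed = 0.200 × 27144 = 5429 C
Moles of electrons = 5429 / 96500 = 0.05626 mol
2H₂O → O₂ + 4H⁺ + 4e⁻, so n(O₂) = 0.05626 / 4 = 0.01407 mol
V = nRT/P = 0.01407 × 0.0821 × 341 / 1.18 = 0.3338 L
= 334 cm³

334 cm³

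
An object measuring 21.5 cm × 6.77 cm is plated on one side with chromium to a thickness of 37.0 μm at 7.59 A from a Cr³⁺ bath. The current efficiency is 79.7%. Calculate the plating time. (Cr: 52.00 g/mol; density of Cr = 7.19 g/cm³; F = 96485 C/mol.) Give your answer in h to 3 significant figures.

0.990 h

Plated area = 21.5 × 6.77 = 145.6 cm²
Volume = 145.6 × 37.0×10⁻⁴ cm = 0.5387 cm³
m(Cr) = 0.5387 × 7.19 = 3.873 g
n(Cr) = 3.873 / 52.00 = 0.07448 mol; n(e⁻) = 3 × 0.07448 = 0.2234 mol
Q = 0.2234 × 96485 / 0.797 = 27040 C
t = 27040 / 7.59 = 3563 s = 0.990 h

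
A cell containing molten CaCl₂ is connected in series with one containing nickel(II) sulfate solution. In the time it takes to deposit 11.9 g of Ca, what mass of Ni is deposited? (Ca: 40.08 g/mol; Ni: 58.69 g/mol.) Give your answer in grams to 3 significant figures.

17.4 g

n(Ca) = 11.9 / 40.08 = 0.2969 mol
Ca²⁺ + 2e⁻ → Ca, so n(e⁻) = 2 × 0.2969 = 0.5938 mol
Since the cells are in series, n(e⁻) in the Ni cell is also 0.5938 mol.
Ni²⁺ + 2e⁻ → Ni, so n(Ni) = 0.5938 / 2 = 0.2969 mol
m(Ni) = 0.2969 × 58.69 = 17.4 g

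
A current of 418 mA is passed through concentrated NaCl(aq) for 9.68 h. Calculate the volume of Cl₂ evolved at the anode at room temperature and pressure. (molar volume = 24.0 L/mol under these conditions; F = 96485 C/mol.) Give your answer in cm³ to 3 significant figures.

Q = It = 0.418 × 34848 = 14570 C
Moles of electrons = 14570 / 96485 = 0.1510 mol
2Cl⁻ → Cl₂ + 2e⁻, so n(Cl₂) = 0.1510 / 2 = 0.07550 mol
V = 0.07550 × 24.0 = 1.812 L
= 1810 cm³

1810 cm³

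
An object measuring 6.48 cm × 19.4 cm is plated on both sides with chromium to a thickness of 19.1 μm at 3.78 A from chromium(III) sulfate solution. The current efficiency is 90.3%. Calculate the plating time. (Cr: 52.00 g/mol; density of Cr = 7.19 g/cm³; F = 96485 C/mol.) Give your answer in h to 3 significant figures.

Plated area = 2 × 6.48 × 19.4 = 251.4 cm²
Volume = 251.4 × 19.1×10⁻⁴ cm = 0.4802 cm³
m(Cr) = 0.4802 × 7.19 = 3.453 g
n(Cr) = 3.453 / 52.00 = 0.06640 mol; n(e⁻) = 3 × 0.06640 = 0.1992 mol
Q = 0.1992 × 96485 / 0.903 = 21280 C
t = 21280 / 3.78 = 5630 s = 1.56 h

1.56 h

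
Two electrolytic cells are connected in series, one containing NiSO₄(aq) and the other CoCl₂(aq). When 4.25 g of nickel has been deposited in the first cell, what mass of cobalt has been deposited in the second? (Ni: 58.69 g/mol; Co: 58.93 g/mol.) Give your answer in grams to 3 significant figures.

n(Ni) = 4.25 / 58.69 = 0.07241 mol
Ni²⁺ + 2e⁻ → Ni, so n(e⁻) = 2 × 0.07241 = 0.1448 mol
In series, the same 0.1448 mol of electrons flows through the second cell.
Co²⁺ + 2e⁻ → Co, so n(Co) = 0.1448 / 2 = 0.07240 mol
m(Co) = 0.07240 × 58.93 = 4.27 g

4.27 g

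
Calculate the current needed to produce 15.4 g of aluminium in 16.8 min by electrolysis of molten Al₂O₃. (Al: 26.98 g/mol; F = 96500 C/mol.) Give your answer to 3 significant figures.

n(Al) = 15.4 / 26.98 = 0.5708 mol
Al³⁺ + 3e⁻ → Al, so n(e⁻) = 3 × 0.5708 = 1.712 mol
Q = 1.712 × 96500 = 1.652×10^5 C
I = Q / t = 1.652×10^5 / 1008 s = 164 A

164 A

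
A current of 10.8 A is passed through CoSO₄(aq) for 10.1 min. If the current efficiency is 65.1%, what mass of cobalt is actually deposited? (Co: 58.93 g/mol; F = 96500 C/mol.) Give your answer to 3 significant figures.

Q = 10.8 × 606 = 6545 C
n(e⁻) = 6545 / 96500 = 0.06782 mol
Co²⁺ + 2e⁻ → Co, so theoretical m(Co) = 0.03391 × 58.93 = 1.998 g
Actual mass = 65.1% × 1.998 = 1.30 g

1.30 g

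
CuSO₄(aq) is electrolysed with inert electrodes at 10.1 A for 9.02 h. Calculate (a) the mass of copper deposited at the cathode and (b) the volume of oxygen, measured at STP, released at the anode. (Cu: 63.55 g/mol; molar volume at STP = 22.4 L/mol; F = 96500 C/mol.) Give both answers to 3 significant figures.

Q = 10.1 × 32472 = 3.280×10^5 C; n(e⁻) = 3.280×10^5 / 96500 = 3.399 mol
Cathode: Cu²⁺ + 2e⁻ → Cu → n(Cu) = 3.399/2 = 1.700 mol → 108 g
Anode: 2H₂O → O₂ + 4H⁺ + 4e⁻ → n(O₂) = 3.399/4 = 0.8498 mol → 19.0 L

108 g Cu; 19.0 L O₂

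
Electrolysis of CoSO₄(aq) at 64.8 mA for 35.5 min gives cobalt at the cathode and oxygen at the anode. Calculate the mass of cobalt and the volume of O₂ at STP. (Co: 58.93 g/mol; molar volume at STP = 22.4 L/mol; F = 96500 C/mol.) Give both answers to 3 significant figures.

Q = 0.0648 × 2130 = 138.0 C; n(e⁻) = 138.0 / 96500 = 0.001430 mol
Cathode: Co²⁺ + 2e⁻ → Co → n(Co) = 0.001430/2 = 7.150×10^-4 mol → 0.0421 g
Anode: 2H₂O → O₂ + 4H⁺ + 4e⁻ → n(O₂) = 0.001430/4 = 3.575×10^-4 mol → 0.00801 L

0.0421 g Co; 0.00801 L O₂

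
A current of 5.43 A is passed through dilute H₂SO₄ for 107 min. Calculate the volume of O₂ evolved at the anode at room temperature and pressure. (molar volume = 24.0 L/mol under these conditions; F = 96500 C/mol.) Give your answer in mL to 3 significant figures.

2170 mL

Q = 5.43 A × 6420 s = 34860 C
n(e⁻) = 34860 / 96500 = 0.3612 mol
2H₂O → O₂ + 4H⁺ + 4e⁻, so n(O₂) = 0.3612 / 4 = 0.09030 mol
V = 0.09030 × 24.0 = 2.167 L
= 2170 mL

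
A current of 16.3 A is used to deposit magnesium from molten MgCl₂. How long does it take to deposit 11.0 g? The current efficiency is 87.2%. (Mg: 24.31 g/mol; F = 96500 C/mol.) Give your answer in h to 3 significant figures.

n(Mg) = 11.0 / 24.31 = 0.4525 mol
Mg²⁺ + 2e⁻ → Mg, so n(e⁻) = 2 × 0.4525 = 0.9050 mol
Q = 0.9050 × 96500 / 0.872 = 1.002×10^5 C
t = Q / I = 1.002×10^5 / 16.3 = 6147 s = 1.71 h

1.71 h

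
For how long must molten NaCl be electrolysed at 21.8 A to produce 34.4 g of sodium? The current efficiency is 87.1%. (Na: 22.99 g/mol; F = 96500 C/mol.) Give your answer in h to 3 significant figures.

2.11 h

n(Na) = 34.4 / 22.99 = 1.496 mol
Na⁺ + e⁻ → Na, so n(e⁻) = 1.496 mol
Q = 1.496 × 96500 / 0.871 = 1.657×10^5 C
t = Q / I = 1.657×10^5 / 21.8 = 7601 s = 2.11 h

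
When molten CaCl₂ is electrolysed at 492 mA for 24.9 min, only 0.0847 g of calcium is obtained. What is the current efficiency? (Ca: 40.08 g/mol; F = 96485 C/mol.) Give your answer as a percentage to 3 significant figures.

55.5%

Q = 0.492 × 1494 = 735.0 C
n(e⁻) = 735.0 / 96485 = 0.007618 mol
Ca²⁺ + 2e⁻ → Ca, so theoretical n(Ca) = 0.003809 mol → 0.1527 g
Efficiency = 0.0847 / 0.1527 = 0.5547 = 55.5%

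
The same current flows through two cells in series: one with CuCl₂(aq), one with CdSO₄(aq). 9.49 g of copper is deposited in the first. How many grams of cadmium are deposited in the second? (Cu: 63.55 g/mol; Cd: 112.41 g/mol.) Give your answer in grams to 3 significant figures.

n(Cu) = 9.49 / 63.55 = 0.1493 mol
Cu²⁺ + 2e⁻ → Cu, so n(e⁻) = 2 × 0.1493 = 0.2986 mol
Since the cells are in series, n(e⁻) in the Cd cell is also 0.2986 mol.
Cd²⁺ + 2e⁻ → Cd, so n(Cd) = 0.2986 / 2 = 0.1493 mol
m(Cd) = 0.1493 × 112.41 = 16.8 g

16.8 g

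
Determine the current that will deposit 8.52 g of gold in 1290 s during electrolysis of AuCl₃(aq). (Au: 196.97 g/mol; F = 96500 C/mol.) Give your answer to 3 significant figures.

n(Au) = 8.52 / 196.97 = 0.04326 mol
Au³⁺ + 3e⁻ → Au, so n(e⁻) = 3 × 0.04326 = 0.1298 mol
Q = 0.1298 × 96500 = 12530 C
I = Q / t = 12530 / 1290 s = 9.71 A

9.71 A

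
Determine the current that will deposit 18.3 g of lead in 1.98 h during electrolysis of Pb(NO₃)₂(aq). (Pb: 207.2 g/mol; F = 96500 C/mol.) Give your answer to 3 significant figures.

n(Pb) = 18.3 / 207.2 = 0.08832 mol
Pb²⁺ + 2e⁻ → Pb, so n(e⁻) = 2 × 0.08832 = 0.1766 mol
Q = 0.1766 × 96500 = 17040 C
I = Q / t = 17040 / 7128 s = 2.39 A

2.39 A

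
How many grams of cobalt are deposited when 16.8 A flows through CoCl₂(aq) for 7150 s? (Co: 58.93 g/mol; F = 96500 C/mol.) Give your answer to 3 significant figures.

36.7 g

Q = 16.8 A × 7150 s = 1.201×10^5 C
n(e⁻) = Q/F = 1.201×10^5/96500 = 1.245 mol
Co²⁺ + 2e⁻ → Co, so n(Co) = 1.245 / 2 = 0.6225 mol
m = 0.6225 × 58.93 = 36.7 g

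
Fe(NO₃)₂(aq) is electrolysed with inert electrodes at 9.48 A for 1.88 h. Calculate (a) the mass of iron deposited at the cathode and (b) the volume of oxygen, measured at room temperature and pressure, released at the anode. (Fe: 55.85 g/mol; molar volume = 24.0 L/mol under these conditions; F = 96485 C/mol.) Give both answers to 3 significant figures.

Q = 9.48 × 6768 = 64160 C; n(e⁻) = 64160 / 96485 = 0.6650 mol
Cathode: Fe²⁺ + 2e⁻ → Fe → n(Fe) = 0.6650/2 = 0.3325 mol → 18.6 g
Anode: 2H₂O → O₂ + 4H⁺ + 4e⁻ → n(O₂) = 0.6650/4 = 0.1663 mol → 3.99 L

18.6 g Fe; 3.99 L O₂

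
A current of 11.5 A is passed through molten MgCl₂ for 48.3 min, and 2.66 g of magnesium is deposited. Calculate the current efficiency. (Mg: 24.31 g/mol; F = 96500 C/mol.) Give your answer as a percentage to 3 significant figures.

Q = 11.5 × 2898 = 33330 C
n(e⁻) = 33330 / 96500 = 0.3454 mol
Mg²⁺ + 2e⁻ → Mg, so theoretical n(Mg) = 0.1727 mol → 4.198 g
Efficiency = 2.66 / 4.198 = 0.6336 = 63.4%

63.4%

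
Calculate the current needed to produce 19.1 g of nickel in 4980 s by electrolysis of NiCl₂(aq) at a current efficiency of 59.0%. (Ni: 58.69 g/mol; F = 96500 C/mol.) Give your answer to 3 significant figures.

21.4 A

n(Ni) = 19.1 / 58.69 = 0.3254 mol
Ni²⁺ + 2e⁻ → Ni, so n(e⁻) = 2 × 0.3254 = 0.6508 mol
Q = 0.6508 × 96500 / 0.590 = 1.064×10^5 C
I = Q / t = 1.064×10^5 / 4980 s = 21.4 A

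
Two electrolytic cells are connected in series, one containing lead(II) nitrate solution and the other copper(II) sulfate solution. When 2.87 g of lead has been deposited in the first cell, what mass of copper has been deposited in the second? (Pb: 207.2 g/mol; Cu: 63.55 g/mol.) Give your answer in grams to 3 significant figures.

n(Pb) = 2.87 / 207.2 = 0.01385 mol
Pb²⁺ + 2e⁻ → Pb, so n(e⁻) = 2 × 0.01385 = 0.02770 mol
Since the cells are in series, n(e⁻) in the Cu cell is also 0.02770 mol.
Cu²⁺ + 2e⁻ → Cu, so n(Cu) = 0.02770 / 2 = 0.01385 mol
m(Cu) = 0.01385 × 63.55 = 0.880 g

0.880 g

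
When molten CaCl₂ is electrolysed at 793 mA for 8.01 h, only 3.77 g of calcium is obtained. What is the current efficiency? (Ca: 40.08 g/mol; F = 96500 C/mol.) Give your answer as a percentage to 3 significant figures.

Q = 0.793 × 28836 = 22870 C
n(e⁻) = 22870 / 96500 = 0.2370 mol
Ca²⁺ + 2e⁻ → Ca, so theoretical n(Ca) = 0.1185 mol → 4.749 g
Efficiency = 3.77 / 4.749 = 0.7939 = 79.4%

79.4%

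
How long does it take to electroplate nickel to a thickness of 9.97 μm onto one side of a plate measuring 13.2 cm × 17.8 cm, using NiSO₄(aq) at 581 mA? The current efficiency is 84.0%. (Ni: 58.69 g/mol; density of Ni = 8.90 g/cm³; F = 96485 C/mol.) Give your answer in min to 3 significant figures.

Plated area = 13.2 × 17.8 = 235.0 cm²
Volume = 235.0 × 9.97×10⁻⁴ cm = 0.2343 cm³
m(Ni) = 0.2343 × 8.90 = 2.085 g
n(Ni) = 2.085 / 58.69 = 0.03553 mol; n(e⁻) = 2 × 0.03553 = 0.07106 mol
Q = 0.07106 × 96485 / 0.840 = 8162 C
t = 8162 / 0.581 = 14050 s = 234 min

234 min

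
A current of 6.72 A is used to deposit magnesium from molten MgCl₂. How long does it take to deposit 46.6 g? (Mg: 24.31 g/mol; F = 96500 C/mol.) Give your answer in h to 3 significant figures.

n(Mg) = 46.6 / 24.31 = 1.917 mol
Mg²⁺ + 2e⁻ → Mg, so n(e⁻) = 2 × 1.917 = 3.834 mol
Q = 3.834 × 96500 = 3.700×10^5 C
t = Q / I = 3.700×10^5 / 6.72 = 55060 s = 15.3 h

15.3 h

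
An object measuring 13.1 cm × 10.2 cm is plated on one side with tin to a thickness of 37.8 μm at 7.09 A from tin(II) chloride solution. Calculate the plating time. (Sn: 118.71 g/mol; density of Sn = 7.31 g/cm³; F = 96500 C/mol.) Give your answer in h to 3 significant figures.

0.235 h

Plated area = 13.1 × 10.2 = 133.6 cm²
Volume = 133.6 × 37.8×10⁻⁴ cm = 0.5050 cm³
m(Sn) = 0.5050 × 7.31 = 3.692 g
n(Sn) = 3.692 / 118.71 = 0.03110 mol; n(e⁻) = 2 × 0.03110 = 0.06220 mol
Q = 0.06220 × 96500 = 6002 C
t = 6002 / 7.09 = 846.5 s = 0.235 h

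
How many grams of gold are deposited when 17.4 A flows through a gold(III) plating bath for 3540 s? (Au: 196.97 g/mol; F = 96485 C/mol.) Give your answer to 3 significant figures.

41.9 g

Q = It = 17.4 × 3540 = 61600 C
n(e⁻) = 61600 / 96485 = 0.6384 mol
Au³⁺ + 3e⁻ → Au, so n(Au) = 0.6384 / 3 = 0.2128 mol
m = 0.2128 × 196.97 = 41.9 g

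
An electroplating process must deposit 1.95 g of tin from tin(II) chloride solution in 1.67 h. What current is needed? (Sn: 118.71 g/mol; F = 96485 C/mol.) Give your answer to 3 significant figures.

n(Sn) = 1.95 / 118.71 = 0.01643 mol
Sn²⁺ + 2e⁻ → Sn, so n(e⁻) = 2 × 0.01643 = 0.03286 mol
Q = 0.03286 × 96485 = 3170 C
I = Q / t = 3170 / 6012 s = 0.527 A

0.527 A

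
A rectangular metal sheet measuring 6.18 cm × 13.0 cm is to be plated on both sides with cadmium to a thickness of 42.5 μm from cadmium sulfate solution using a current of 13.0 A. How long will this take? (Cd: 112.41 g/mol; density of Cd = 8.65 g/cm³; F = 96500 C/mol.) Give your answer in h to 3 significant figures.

0.217 h

Plated area = 2 × 6.18 × 13.0 = 160.7 cm²
Volume = 160.7 × 42.5×10⁻⁴ cm = 0.6830 cm³
m(Cd) = 0.6830 × 8.65 = 5.908 g
n(Cd) = 5.908 / 112.41 = 0.05256 mol; n(e⁻) = 2 × 0.05256 = 0.1051 mol
Q = 0.1051 × 96500 = 10140 C
t = 10140 / 13.0 = 780.0 s = 0.217 h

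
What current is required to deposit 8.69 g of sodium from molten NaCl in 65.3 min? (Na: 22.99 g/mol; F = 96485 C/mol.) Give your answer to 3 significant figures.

n(Na) = 8.69 / 22.99 = 0.3780 mol
Na⁺ + e⁻ → Na, so n(e⁻) = 0.3780 mol
Q = 0.3780 × 96485 = 36470 C
I = Q / t = 36470 / 3918 s = 9.31 A

9.31 A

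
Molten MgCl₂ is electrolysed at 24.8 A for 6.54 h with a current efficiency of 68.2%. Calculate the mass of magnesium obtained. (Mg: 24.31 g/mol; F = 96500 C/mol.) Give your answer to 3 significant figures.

Q = 24.8 × 23544 = 5.839×10^5 C
n(e⁻) = 5.839×10^5 / 96500 = 6.051 mol
Mg²⁺ + 2e⁻ → Mg, so theoretical m(Mg) = 3.026 × 24.31 = 73.56 g
Actual mass = 68.2% × 73.56 = 50.2 g

50.2 g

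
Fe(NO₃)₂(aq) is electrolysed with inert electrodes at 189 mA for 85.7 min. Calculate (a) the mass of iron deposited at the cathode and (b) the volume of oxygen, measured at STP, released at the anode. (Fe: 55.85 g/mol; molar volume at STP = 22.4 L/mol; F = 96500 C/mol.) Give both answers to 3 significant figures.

0.281 g Fe; 0.0564 L O₂

Q = 0.189 × 5142 = 971.8 C; n(e⁻) = 971.8 / 96500 = 0.01007 mol
Cathode: Fe²⁺ + 2e⁻ → Fe → n(Fe) = 0.01007/2 = 0.005035 mol → 0.281 g
Anode: 2H₂O → O₂ + 4H⁺ + 4e⁻ → n(O₂) = 0.01007/4 = 0.002518 mol → 0.0564 L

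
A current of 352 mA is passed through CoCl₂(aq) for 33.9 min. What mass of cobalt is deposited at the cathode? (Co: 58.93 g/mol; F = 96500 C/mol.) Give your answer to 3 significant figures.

0.219 g

Q = 0.352 A × 2034 s = 716.0 C
n(e⁻) = Q/F = 716.0/96500 = 0.007420 mol
Co²⁺ + 2e⁻ → Co, so n(Co) = 0.007420 / 2 = 0.003710 mol
m = 0.003710 × 58.93 = 0.219 g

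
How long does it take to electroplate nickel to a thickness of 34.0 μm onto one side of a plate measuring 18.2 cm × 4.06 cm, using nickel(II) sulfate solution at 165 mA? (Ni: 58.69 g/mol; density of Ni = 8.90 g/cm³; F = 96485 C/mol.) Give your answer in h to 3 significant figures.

Plated area = 18.2 × 4.06 = 73.89 cm²
Volume = 73.89 × 34.0×10⁻⁴ cm = 0.2512 cm³
m(Ni) = 0.2512 × 8.90 = 2.236 g
n(Ni) = 2.236 / 58.69 = 0.03810 mol; n(e⁻) = 2 × 0.03810 = 0.07620 mol
Q = 0.07620 × 96485 = 7352 C
t = 7352 / 0.165 = 44560 s = 12.4 h

12.4 h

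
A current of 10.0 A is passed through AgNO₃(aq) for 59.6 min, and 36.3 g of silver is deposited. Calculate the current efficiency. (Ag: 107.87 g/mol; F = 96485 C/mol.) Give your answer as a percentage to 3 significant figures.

90.8%

Q = 10.0 × 3576 = 35760 C
n(e⁻) = 35760 / 96485 = 0.3706 mol
Ag⁺ + e⁻ → Ag, so theoretical n(Ag) = 0.3706 mol → 39.98 g
Efficiency = 36.3 / 39.98 = 0.9080 = 90.8%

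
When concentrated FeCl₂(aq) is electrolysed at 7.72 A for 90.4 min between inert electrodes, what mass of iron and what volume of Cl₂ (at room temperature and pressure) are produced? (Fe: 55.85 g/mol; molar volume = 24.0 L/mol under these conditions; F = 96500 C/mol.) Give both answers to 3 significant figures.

Q = 7.72 × 5424 = 41870 C; n(e⁻) = 41870 / 96500 = 0.4339 mol
Cathode: Fe²⁺ + 2e⁻ → Fe → n(Fe) = 0.4339/2 = 0.2170 mol → 12.1 g
Anode: 2Cl⁻ → Cl₂ + 2e⁻ → n(Cl₂) = 0.4339/2 = 0.2170 mol → 5.21 L

12.1 g Fe; 5.21 L Cl₂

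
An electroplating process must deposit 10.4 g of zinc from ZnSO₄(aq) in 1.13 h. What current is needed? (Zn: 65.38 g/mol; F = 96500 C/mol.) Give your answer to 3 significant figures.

7.55 A

n(Zn) = 10.4 / 65.38 = 0.1591 mol
Zn²⁺ + 2e⁻ → Zn, so n(e⁻) = 2 × 0.1591 = 0.3182 mol
Q = 0.3182 × 96500 = 30710 C
I = Q / t = 30710 / 4068 s = 7.55 A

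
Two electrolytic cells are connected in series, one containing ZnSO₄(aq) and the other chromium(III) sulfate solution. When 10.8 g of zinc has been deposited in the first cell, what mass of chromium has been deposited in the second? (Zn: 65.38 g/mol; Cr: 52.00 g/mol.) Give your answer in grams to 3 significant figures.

n(Zn) = 10.8 / 65.38 = 0.1652 mol
Zn²⁺ + 2e⁻ → Zn, so n(e⁻) = 2 × 0.1652 = 0.3304 mol
Since the cells are in series, n(e⁻) in the Cr cell is also 0.3304 mol.
Cr³⁺ + 3e⁻ → Cr, so n(Cr) = 0.3304 / 3 = 0.1101 mol
m(Cr) = 0.1101 × 52.00 = 5.73 g

5.73 g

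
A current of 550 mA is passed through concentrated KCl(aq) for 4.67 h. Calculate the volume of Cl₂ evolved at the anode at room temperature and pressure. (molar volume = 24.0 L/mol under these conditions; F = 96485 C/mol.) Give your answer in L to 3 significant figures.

Q = 0.550 A × 16812 s = 9247 C
Moles of electrons = 9247 / 96485 = 0.09584 mol
2Cl⁻ → Cl₂ + 2e⁻, so n(Cl₂) = 0.09584 / 2 = 0.04792 mol
V = 0.04792 × 24.0 = 1.150 L

1.15 L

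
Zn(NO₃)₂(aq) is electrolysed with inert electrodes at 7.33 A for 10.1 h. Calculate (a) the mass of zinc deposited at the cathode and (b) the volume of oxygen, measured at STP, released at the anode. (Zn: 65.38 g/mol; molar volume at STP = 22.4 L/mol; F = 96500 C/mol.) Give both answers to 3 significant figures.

90.3 g Zn; 15.5 L O₂

Q = 7.33 × 36360 = 2.665×10^5 C; n(e⁻) = 2.665×10^5 / 96500 = 2.762 mol
Cathode: Zn²⁺ + 2e⁻ → Zn → n(Zn) = 2.762/2 = 1.381 mol → 90.3 g
Anode: 2H₂O → O₂ + 4H⁺ + 4e⁻ → n(O₂) = 2.762/4 = 0.6905 mol → 15.5 L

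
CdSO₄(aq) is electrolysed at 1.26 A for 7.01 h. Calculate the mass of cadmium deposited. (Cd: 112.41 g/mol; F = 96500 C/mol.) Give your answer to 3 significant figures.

18.5 g

Q = It = 1.26 × 25236 = 31800 C
n(e⁻) = 31800 / 96500 = 0.3295 mol
Cd²⁺ + 2e⁻ → Cd, so n(Cd) = 0.3295 / 2 = 0.1648 mol
m = 0.1648 × 112.41 = 18.5 g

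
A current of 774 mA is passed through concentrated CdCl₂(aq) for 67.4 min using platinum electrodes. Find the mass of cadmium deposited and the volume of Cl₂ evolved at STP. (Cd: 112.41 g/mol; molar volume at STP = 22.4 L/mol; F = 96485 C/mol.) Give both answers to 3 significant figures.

1.82 g Cd; 0.363 L Cl₂

Q = 0.774 × 4044 = 3130 C; n(e⁻) = 3130 / 96485 = 0.03244 mol
Cathode: Cd²⁺ + 2e⁻ → Cd → n(Cd) = 0.03244/2 = 0.01622 mol → 1.82 g
Anode: 2Cl⁻ → Cl₂ + 2e⁻ → n(Cl₂) = 0.03244/2 = 0.01622 mol → 0.363 L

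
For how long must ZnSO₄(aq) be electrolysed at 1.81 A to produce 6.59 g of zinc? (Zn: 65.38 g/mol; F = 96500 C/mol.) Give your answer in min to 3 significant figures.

n(Zn) = 6.59 / 65.38 = 0.1008 mol
Zn²⁺ + 2e⁻ → Zn, so n(e⁻) = 2 × 0.1008 = 0.2016 mol
Q = 0.2016 × 96500 = 19450 C
t = Q / I = 19450 / 1.81 = 10750 s = 179 min

179 min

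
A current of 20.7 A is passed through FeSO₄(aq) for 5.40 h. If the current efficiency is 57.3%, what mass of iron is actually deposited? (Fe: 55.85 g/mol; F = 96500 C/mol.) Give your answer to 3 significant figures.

66.7 g

Q = 20.7 × 19440 = 4.024×10^5 C
n(e⁻) = 4.024×10^5 / 96500 = 4.170 mol
Fe²⁺ + 2e⁻ → Fe, so theoretical m(Fe) = 2.085 × 55.85 = 116.4 g
Actual mass = 57.3% × 116.4 = 66.7 g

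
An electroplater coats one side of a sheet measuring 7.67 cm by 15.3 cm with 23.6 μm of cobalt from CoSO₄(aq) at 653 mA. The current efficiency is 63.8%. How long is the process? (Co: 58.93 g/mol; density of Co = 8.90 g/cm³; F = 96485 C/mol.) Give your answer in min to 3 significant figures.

Plated area = 7.67 × 15.3 = 117.4 cm²
Volume = 117.4 × 23.6×10⁻⁴ cm = 0.2771 cm³
m(Co) = 0.2771 × 8.90 = 2.466 g
n(Co) = 2.466 / 58.93 = 0.04185 mol; n(e⁻) = 2 × 0.04185 = 0.08370 mol
Q = 0.08370 × 96485 / 0.638 = 12660 C
t = 12660 / 0.653 = 19390 s = 323 min

323 min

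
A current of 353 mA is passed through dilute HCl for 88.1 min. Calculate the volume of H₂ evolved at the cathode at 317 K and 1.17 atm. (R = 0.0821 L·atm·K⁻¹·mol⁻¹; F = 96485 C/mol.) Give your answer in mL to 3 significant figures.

Q = 0.353 A × 5286 s = 1866 C
Moles of electrons = 1866 / 96485 = 0.01934 mol
2H⁺ + 2e⁻ → H₂, so n(H₂) = 0.01934 / 2 = 0.009670 mol
V = nRT/P = 0.009670 × 0.0821 × 317 / 1.17 = 0.2151 L
= 215 mL

215 mL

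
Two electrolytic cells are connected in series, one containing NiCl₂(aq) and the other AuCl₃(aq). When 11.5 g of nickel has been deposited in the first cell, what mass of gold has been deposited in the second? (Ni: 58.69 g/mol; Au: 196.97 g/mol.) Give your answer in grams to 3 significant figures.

25.7 g

n(Ni) = 11.5 / 58.69 = 0.1959 mol
Ni²⁺ + 2e⁻ → Ni, so n(e⁻) = 2 × 0.1959 = 0.3918 mol
In series, the same 0.3918 mol of electrons flows through the second cell.
Au³⁺ + 3e⁻ → Au, so n(Au) = 0.3918 / 3 = 0.1306 mol
m(Au) = 0.1306 × 196.97 = 25.7 g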